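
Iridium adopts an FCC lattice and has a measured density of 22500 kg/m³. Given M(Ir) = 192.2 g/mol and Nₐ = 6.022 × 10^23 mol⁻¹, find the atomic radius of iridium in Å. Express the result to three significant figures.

For an FCC cell (Z = 4), a³ = Z·M/(N_A·ρ) = 4 × 192.2 / (6.022 × 10²³ × 22.50) = 5.674 × 10^-23 cm³, so a = 3.843 × 10^-8 cm = 3.843 Å.
Atoms touch along the face diagonal, so √2·a = 4r, so r = 0.3536 × a = 1.36 Å.

1.36 Å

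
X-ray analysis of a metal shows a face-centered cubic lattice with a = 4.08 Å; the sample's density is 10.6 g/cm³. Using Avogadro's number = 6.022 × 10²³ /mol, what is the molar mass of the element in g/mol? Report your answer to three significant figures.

108 g/mol

An FCC cell has Z = 4 atoms; a = 4.080 × 10^-8 cm.
M = ρ·N_A·a³/Z = 10.6 × 6.022 × 10²³ × 6.792 × 10^-23 / 4 = 108 g/mol.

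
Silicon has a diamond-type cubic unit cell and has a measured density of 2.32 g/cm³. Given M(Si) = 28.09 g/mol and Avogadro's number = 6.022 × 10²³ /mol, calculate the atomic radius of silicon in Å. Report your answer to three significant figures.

For a diamond cubic cell (Z = 8), a³ = Z·M/(N_A·ρ) = 8 × 28.09 / (6.022 × 10²³ × 2.320) = 1.608 × 10^-22 cm³, so a = 5.438 × 10^-8 cm = 5.438 Å.
Nearest neighbors lie along the body diagonal with √3·a = 8r, so r = 0.2165 × a = 1.18 Å.

1.18 Å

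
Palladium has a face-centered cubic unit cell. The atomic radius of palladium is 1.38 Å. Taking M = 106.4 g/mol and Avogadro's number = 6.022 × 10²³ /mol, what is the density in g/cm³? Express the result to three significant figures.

11.9 g/cm³

In an FCC lattice, atoms touch along the face diagonal, so √2·a = 4r, giving a = 3.903 Å = 3.903 × 10^-8 cm.
With Z = 4, ρ = Z·M/(N_A·a³) = 4 × 106.4 / (6.022 × 10²³ × 5.947 × 10^-23) = 11.88 g/cm³.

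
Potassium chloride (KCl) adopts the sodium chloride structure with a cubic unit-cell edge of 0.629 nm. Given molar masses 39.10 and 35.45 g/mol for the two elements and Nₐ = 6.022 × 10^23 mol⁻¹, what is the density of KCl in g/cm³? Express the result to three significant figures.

The sodium chloride structure contains Z = 4 formula units per cell; M(KCl) = 39.10 + 35.45 = 74.55 g/mol.
a³ = (6.290 × 10^-8 cm)³ = 2.489 × 10^-22 cm³.
ρ = 4 × 74.55 / (6.022 × 10²³ × 2.489 × 10^-22) = 1.990 g/cm³.

1.99 g/cm³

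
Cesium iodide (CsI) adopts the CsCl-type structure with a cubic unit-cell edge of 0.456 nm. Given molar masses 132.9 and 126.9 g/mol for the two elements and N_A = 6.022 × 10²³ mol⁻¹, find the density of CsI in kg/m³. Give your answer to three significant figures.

4550 kg/m³

The CsCl-type structure contains Z = 1 formula unit per cell; M(CsI) = 132.9 + 126.9 = 259.8 g/mol.
a³ = (4.560 × 10^-8 cm)³ = 9.482 × 10^-23 cm³.
ρ = 1 × 259.8 / (6.022 × 10²³ × 9.482 × 10^-23) = 4.550 g/cm³ = 4550 kg/m³.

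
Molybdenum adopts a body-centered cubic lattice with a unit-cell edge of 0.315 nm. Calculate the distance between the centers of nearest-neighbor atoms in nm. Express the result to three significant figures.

In a BCC structure, atoms touch along the body diagonal, so √3·a = 4r; the nearest-neighbor distance equals 2r = 0.8660·a.
d = 0.8660 × 0.315 = 0.273 nm.

0.273 nm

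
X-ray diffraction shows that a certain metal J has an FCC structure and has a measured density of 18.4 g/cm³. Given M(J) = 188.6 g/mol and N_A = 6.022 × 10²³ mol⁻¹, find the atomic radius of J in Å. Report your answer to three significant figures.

1.44 Å

For an FCC cell (Z = 4), a³ = Z·M/(N_A·ρ) = 4 × 188.6 / (6.022 × 10²³ × 18.40) = 6.808 × 10^-23 cm³, so a = 4.083 × 10^-8 cm = 4.083 Å.
Atoms touch along the face diagonal, so √2·a = 4r, so r = 0.3536 × a = 1.44 Å.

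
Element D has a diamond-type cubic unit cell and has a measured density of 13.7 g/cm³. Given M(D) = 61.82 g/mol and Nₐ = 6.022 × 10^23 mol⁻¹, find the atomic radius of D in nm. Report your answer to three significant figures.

0.0847 nm

For a diamond cubic cell (Z = 8), a³ = Z·M/(N_A·ρ) = 8 × 61.82 / (6.022 × 10²³ × 13.70) = 5.995 × 10^-23 cm³, so a = 3.914 × 10^-8 cm = 0.3914 nm.
Nearest neighbors lie along the body diagonal with √3·a = 8r, so r = 0.2165 × a = 0.0847 nm.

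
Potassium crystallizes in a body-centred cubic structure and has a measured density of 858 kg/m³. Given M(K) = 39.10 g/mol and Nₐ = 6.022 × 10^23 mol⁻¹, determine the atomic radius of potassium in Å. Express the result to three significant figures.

For a BCC cell (Z = 2), a³ = Z·M/(N_A·ρ) = 2 × 39.10 / (6.022 × 10²³ × 0.8580) = 1.513 × 10^-22 cm³, so a = 5.329 × 10^-8 cm = 5.329 Å.
Atoms touch along the body diagonal, so √3·a = 4r, so r = 0.4330 × a = 2.31 Å.

2.31 Å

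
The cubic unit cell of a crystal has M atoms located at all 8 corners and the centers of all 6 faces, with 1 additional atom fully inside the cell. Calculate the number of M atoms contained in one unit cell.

Corner atoms are shared by 8 cells (1/8 each), face atoms by 2 (1/2 each), interior atoms are unshared.
Net atoms = 8 × 1/8 + 6 × 1/2 + 1 = 1 + 3 + 1 = 5.

5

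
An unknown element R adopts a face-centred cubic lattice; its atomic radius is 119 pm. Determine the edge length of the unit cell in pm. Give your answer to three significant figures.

337 pm

In an FCC lattice, atoms touch along the face diagonal, so √2·a = 4r.
a = 4r/√2 = 4 × 119 / 1.4142 = 337 pm.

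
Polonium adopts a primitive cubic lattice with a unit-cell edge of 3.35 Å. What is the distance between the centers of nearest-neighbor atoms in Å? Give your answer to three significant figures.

In a simple cubic structure, atoms touch along the cell edge, so a = 2r; the nearest-neighbor distance equals 2r = 1.000·a.
d = 1.000 × 3.35 = 3.35 Å.

3.35 Å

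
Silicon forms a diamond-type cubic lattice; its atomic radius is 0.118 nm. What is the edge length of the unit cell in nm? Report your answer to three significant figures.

0.545 nm

In a diamond cubic lattice, nearest neighbors lie along the body diagonal with √3·a = 8r.
a = 8r/√3 = 8 × 0.118 / 1.7321 = 0.545 nm.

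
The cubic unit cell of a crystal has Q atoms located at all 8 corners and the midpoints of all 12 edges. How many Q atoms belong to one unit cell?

4

Corner atoms are shared by 8 cells (1/8 each), edge atoms by 4 (1/4 each).
Net atoms = 8 × 1/8 + 12 × 1/4 = 1 + 3 = 4.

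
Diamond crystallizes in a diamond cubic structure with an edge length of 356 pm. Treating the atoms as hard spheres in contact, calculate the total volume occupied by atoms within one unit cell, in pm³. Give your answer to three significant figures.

In a diamond cubic lattice nearest neighbors lie along the body diagonal with √3·a = 8r, so r = 0.2165a = 77.08 pm.
V_atoms = Z × (4/3)πr³ = 8 × (4/3)π × (77.08)³ = 1.53 × 10^7 pm³.

1.53 × 10^7 pm³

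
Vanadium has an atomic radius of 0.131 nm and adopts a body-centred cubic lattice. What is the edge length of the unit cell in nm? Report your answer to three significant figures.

0.303 nm

In a BCC lattice, atoms touch along the body diagonal, so √3·a = 4r.
a = 4r/√3 = 4 × 0.131 / 1.7321 = 0.303 nm.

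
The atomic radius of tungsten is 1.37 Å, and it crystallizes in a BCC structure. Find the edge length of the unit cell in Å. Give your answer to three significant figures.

In a BCC lattice, atoms touch along the body diagonal, so √3·a = 4r.
a = 4r/√3 = 4 × 1.37 / 1.7321 = 3.16 Å.

3.16 Å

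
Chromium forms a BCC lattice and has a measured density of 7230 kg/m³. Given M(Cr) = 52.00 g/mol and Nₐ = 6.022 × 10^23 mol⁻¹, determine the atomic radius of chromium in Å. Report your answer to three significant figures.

1.25 Å

For a BCC cell (Z = 2), a³ = Z·M/(N_A·ρ) = 2 × 52.00 / (6.022 × 10²³ × 7.230) = 2.389 × 10^-23 cm³, so a = 2.880 × 10^-8 cm = 2.880 Å.
Atoms touch along the body diagonal, so √3·a = 4r, so r = 0.4330 × a = 1.25 Å.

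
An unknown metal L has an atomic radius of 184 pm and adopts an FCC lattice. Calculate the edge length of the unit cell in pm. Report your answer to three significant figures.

520 pm

In an FCC lattice, atoms touch along the face diagonal, so √2·a = 4r.
a = 4r/√2 = 4 × 184 / 1.4142 = 520 pm.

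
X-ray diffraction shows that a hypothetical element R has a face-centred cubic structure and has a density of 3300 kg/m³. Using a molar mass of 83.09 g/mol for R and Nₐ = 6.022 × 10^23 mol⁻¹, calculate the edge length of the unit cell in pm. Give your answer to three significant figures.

With Z = 4 atoms per FCC cell, a³ = Z·M/(N_A·ρ) = 4 × 83.09 / (6.022 × 10²³ × 3.300 g/cm³) = 1.672 × 10^-22 cm³.
a = (1.672 × 10^-22)^(1/3) = 5.510 × 10^-8 cm = 551 pm.

551 pm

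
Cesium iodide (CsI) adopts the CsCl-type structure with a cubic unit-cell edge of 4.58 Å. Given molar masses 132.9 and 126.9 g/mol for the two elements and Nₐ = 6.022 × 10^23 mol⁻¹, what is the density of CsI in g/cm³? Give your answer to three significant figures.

4.49 g/cm³

The CsCl-type structure contains Z = 1 formula unit per cell; M(CsI) = 132.9 + 126.9 = 259.8 g/mol.
a³ = (4.580 × 10^-8 cm)³ = 9.607 × 10^-23 cm³.
ρ = 1 × 259.8 / (6.022 × 10²³ × 9.607 × 10^-23) = 4.491 g/cm³.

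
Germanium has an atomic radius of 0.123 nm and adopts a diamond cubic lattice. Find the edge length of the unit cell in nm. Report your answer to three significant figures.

0.568 nm

In a diamond cubic lattice, nearest neighbors lie along the body diagonal with √3·a = 8r.
a = 8r/√3 = 8 × 0.123 / 1.7321 = 0.568 nm.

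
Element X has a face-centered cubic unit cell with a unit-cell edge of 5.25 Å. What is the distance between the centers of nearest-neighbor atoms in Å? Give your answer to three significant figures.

In an FCC structure, atoms touch along the face diagonal, so √2·a = 4r; the nearest-neighbor distance equals 2r = 0.7071·a.
d = 0.7071 × 5.25 = 3.71 Å.

3.71 Å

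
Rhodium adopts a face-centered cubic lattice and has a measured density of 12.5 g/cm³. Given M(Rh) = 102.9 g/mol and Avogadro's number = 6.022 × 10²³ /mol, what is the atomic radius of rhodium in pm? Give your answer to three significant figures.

For an FCC cell (Z = 4), a³ = Z·M/(N_A·ρ) = 4 × 102.9 / (6.022 × 10²³ × 12.50) = 5.468 × 10^-23 cm³, so a = 3.796 × 10^-8 cm = 379.6 pm.
Atoms touch along the face diagonal, so √2·a = 4r, so r = 0.3536 × a = 134 pm.

134 pm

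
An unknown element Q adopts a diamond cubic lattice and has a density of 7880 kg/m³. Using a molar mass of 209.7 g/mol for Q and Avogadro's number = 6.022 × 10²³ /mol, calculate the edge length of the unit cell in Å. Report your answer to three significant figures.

7.07 Å

With Z = 8 atoms per diamond cubic cell, a³ = Z·M/(N_A·ρ) = 8 × 209.7 / (6.022 × 10²³ × 7.880 g/cm³) = 3.535 × 10^-22 cm³.
a = (3.535 × 10^-22)^(1/3) = 7.071 × 10^-8 cm = 7.07 Å.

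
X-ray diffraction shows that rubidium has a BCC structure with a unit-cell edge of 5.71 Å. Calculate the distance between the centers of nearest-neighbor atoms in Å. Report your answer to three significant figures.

In a BCC structure, atoms touch along the body diagonal, so √3·a = 4r; the nearest-neighbor distance equals 2r = 0.8660·a.
d = 0.8660 × 5.71 = 4.95 Å.

4.95 Å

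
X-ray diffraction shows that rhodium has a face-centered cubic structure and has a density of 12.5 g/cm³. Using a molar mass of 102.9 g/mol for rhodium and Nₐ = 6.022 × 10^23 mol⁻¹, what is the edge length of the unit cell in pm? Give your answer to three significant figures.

380 pm

With Z = 4 atoms per FCC cell, a³ = Z·M/(N_A·ρ) = 4 × 102.9 / (6.022 × 10²³ × 12.50 g/cm³) = 5.468 × 10^-23 cm³.
a = (5.468 × 10^-23)^(1/3) = 3.796 × 10^-8 cm = 380 pm.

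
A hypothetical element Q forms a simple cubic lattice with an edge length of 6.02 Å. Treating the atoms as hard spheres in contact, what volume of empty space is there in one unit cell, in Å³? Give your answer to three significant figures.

104 Å³

In a simple cubic lattice atoms touch along the cell edge, so a = 2r, so r = 0.5000a = 3.010 Å.
V_cell = a³ = 218.2 Å³; V_atoms = 1 × (4/3)πr³ = 114.2 Å³.
Empty space = 218.2 − 114.2 = 104 Å³.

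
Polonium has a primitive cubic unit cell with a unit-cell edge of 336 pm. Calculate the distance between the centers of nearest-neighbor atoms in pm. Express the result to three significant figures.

336 pm

In a simple cubic structure, atoms touch along the cell edge, so a = 2r; the nearest-neighbor distance equals 2r = 1.000·a.
d = 1.000 × 336 = 336 pm.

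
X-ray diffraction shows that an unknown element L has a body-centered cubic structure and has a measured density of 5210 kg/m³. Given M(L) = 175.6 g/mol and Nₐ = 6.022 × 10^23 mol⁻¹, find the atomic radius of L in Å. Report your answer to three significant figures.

For a BCC cell (Z = 2), a³ = Z·M/(N_A·ρ) = 2 × 175.6 / (6.022 × 10²³ × 5.210) = 1.119 × 10^-22 cm³, so a = 4.819 × 10^-8 cm = 4.819 Å.
Atoms touch along the body diagonal, so √3·a = 4r, so r = 0.4330 × a = 2.09 Å.

2.09 Å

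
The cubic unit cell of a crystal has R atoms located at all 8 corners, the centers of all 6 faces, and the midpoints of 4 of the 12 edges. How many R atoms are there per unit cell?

5

Corner atoms are shared by 8 cells (1/8 each), face atoms by 2 (1/2 each), edge atoms by 4 (1/4 each).
Net atoms = 8 × 1/8 + 6 × 1/2 + 4 × 1/4 = 1 + 3 + 1 = 5.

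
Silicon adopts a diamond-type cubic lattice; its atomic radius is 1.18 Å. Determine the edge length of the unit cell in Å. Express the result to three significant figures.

5.45 Å

In a diamond cubic lattice, nearest neighbors lie along the body diagonal with √3·a = 8r.
a = 8r/√3 = 8 × 1.18 / 1.7321 = 5.45 Å.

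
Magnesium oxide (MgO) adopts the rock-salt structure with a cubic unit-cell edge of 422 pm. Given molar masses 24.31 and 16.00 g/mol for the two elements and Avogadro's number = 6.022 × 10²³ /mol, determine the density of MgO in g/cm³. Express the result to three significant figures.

The rock-salt structure contains Z = 4 formula units per cell; M(MgO) = 24.31 + 16.00 = 40.31 g/mol.
a³ = (4.220 × 10^-8 cm)³ = 7.515 × 10^-23 cm³.
ρ = 4 × 40.31 / (6.022 × 10²³ × 7.515 × 10^-23) = 3.563 g/cm³.

3.56 g/cm³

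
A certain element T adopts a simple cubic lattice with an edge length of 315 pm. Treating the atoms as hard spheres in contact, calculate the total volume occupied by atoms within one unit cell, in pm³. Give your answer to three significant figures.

1.64 × 10^7 pm³

In a simple cubic lattice atoms touch along the cell edge, so a = 2r, so r = 0.5000a = 157.5 pm.
V_atoms = Z × (4/3)πr³ = 1 × (4/3)π × (157.5)³ = 1.64 × 10^7 pm³.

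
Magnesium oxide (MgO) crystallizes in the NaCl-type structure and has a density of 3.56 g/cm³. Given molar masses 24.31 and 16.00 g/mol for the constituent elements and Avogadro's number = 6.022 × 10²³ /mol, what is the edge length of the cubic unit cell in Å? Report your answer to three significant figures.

M(MgO) = 40.31 g/mol; Z = 4 formula units per cell.
a³ = Z·M/(N_A·ρ) = 4 × 40.31 / (6.022 × 10²³ × 3.56) = 7.521 × 10^-23 cm³, so a = 4.221 × 10^-8 cm = 4.22 Å.

4.22 Å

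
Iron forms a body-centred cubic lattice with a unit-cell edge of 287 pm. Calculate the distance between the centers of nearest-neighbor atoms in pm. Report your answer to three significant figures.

In a BCC structure, atoms touch along the body diagonal, so √3·a = 4r; the nearest-neighbor distance equals 2r = 0.8660·a.
d = 0.8660 × 287 = 249 pm.

249 pm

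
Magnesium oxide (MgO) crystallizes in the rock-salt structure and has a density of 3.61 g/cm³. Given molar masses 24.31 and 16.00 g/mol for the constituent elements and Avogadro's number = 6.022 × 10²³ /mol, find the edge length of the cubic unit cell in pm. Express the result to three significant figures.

M(MgO) = 40.31 g/mol; Z = 4 formula units per cell.
a³ = Z·M/(N_A·ρ) = 4 × 40.31 / (6.022 × 10²³ × 3.61) = 7.417 × 10^-23 cm³, so a = 4.202 × 10^-8 cm = 420 pm.

420 pm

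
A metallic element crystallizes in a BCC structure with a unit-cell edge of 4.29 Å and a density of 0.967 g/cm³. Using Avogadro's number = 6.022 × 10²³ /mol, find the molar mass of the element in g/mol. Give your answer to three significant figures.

A BCC cell has Z = 2 atoms; a = 4.290 × 10^-8 cm.
M = ρ·N_A·a³/Z = 0.967 × 6.022 × 10²³ × 7.895 × 10^-23 / 2 = 23.0 g/mol.

23.0 g/mol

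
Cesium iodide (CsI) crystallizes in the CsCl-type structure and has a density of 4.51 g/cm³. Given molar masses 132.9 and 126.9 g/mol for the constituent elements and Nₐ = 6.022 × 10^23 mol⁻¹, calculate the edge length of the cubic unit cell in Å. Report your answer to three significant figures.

M(CsI) = 259.8 g/mol; Z = 1 formula unit per cell.
a³ = Z·M/(N_A·ρ) = 1 × 259.8 / (6.022 × 10²³ × 4.51) = 9.566 × 10^-23 cm³, so a = 4.573 × 10^-8 cm = 4.57 Å.

4.57 Å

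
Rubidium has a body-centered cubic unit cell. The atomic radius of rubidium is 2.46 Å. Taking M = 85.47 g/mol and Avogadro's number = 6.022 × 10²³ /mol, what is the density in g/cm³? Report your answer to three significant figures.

In a BCC lattice, atoms touch along the body diagonal, so √3·a = 4r, giving a = 5.681 Å = 5.681 × 10^-8 cm.
With Z = 2, ρ = Z·M/(N_A·a³) = 2 × 85.47 / (6.022 × 10²³ × 1.834 × 10^-22) = 1.548 g/cm³.

1.55 g/cm³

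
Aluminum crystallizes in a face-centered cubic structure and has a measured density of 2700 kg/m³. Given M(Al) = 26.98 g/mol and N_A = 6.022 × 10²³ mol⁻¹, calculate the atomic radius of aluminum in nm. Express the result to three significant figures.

0.143 nm

For an FCC cell (Z = 4), a³ = Z·M/(N_A·ρ) = 4 × 26.98 / (6.022 × 10²³ × 2.700) = 6.637 × 10^-23 cm³, so a = 4.049 × 10^-8 cm = 0.4049 nm.
Atoms touch along the face diagonal, so √2·a = 4r, so r = 0.3536 × a = 0.143 nm.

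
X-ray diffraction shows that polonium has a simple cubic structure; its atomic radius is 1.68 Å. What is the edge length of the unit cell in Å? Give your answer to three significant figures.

3.36 Å

In a simple cubic lattice, atoms touch along the cell edge, so a = 2r.
a = 2r = 2 × 1.68 = 3.36 Å.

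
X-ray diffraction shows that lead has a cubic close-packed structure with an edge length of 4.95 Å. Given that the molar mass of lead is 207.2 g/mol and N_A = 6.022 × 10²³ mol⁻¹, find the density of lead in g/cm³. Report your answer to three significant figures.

An FCC unit cell contains Z = 4 atoms.
Cell volume: a³ = (4.95 Å)³ = (4.950 × 10^-8 cm)³ = 1.213 × 10^-22 cm³.
ρ = Z·M/(N_A·a³) = 4 × 207.2 / (6.022 × 10²³ × 1.213 × 10^-22) = 11.35 g/cm³.

11.3 g/cm³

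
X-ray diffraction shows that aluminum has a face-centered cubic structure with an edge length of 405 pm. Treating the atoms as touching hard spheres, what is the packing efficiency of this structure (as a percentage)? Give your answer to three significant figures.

In an FCC lattice atoms touch along the face diagonal, so √2·a = 4r, so r = 0.3536a = 143.2 pm.
Packing fraction = Z·(4/3)πr³ / a³ = 4 × (4/3)π × (143.2)³ / (405)³ = 0.7405 = 74.0%.

74.0%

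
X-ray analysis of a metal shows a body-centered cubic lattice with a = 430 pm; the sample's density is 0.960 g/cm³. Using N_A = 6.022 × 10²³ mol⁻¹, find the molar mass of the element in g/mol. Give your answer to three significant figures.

A BCC cell has Z = 2 atoms; a = 4.300 × 10^-8 cm.
M = ρ·N_A·a³/Z = 0.960 × 6.022 × 10²³ × 7.951 × 10^-23 / 2 = 23.0 g/mol.

23.0 g/mol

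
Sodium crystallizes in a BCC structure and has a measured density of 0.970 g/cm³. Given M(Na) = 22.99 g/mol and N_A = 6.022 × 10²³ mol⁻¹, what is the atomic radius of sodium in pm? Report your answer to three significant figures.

186 pm

For a BCC cell (Z = 2), a³ = Z·M/(N_A·ρ) = 2 × 22.99 / (6.022 × 10²³ × 0.9700) = 7.871 × 10^-23 cm³, so a = 4.286 × 10^-8 cm = 428.6 pm.
Atoms touch along the body diagonal, so √3·a = 4r, so r = 0.4330 × a = 186 pm.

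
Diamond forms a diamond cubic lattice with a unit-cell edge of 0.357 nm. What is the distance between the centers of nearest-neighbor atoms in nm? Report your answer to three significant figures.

In a diamond cubic structure, nearest neighbors lie along the body diagonal with √3·a = 8r; the nearest-neighbor distance equals 2r = 0.4330·a.
d = 0.4330 × 0.357 = 0.155 nm.

0.155 nm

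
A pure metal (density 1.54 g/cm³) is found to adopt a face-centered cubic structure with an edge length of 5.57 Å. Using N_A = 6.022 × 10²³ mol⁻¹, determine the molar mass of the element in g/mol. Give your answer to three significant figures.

40.1 g/mol

An FCC cell has Z = 4 atoms; a = 5.570 × 10^-8 cm.
M = ρ·N_A·a³/Z = 1.54 × 6.022 × 10²³ × 1.728 × 10^-22 / 4 = 40.1 g/mol.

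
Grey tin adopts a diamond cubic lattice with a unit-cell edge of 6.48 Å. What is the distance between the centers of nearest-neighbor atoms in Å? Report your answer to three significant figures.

In a diamond cubic structure, nearest neighbors lie along the body diagonal with √3·a = 8r; the nearest-neighbor distance equals 2r = 0.4330·a.
d = 0.4330 × 6.48 = 2.81 Å.

2.81 Å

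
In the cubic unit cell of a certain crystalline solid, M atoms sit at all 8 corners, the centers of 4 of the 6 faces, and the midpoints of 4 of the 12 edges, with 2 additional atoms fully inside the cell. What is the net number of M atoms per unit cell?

Corner atoms are shared by 8 cells (1/8 each), face atoms by 2 (1/2 each), edge atoms by 4 (1/4 each), interior atoms are unshared.
Net atoms = 8 × 1/8 + 4 × 1/2 + 4 × 1/4 + 2 = 1 + 2 + 1 + 2 = 6.

6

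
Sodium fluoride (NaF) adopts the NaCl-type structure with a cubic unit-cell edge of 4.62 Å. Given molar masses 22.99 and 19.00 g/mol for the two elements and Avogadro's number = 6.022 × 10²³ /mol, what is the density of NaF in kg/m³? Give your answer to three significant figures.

2830 kg/m³

The NaCl-type structure contains Z = 4 formula units per cell; M(NaF) = 22.99 + 19.00 = 41.99 g/mol.
a³ = (4.620 × 10^-8 cm)³ = 9.861 × 10^-23 cm³.
ρ = 4 × 41.99 / (6.022 × 10²³ × 9.861 × 10^-23) = 2.828 g/cm³ = 2830 kg/m³.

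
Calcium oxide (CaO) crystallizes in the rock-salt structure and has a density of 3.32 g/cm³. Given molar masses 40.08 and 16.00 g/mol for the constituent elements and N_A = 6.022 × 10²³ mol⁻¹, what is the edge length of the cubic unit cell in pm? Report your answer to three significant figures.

482 pm

M(CaO) = 56.08 g/mol; Z = 4 formula units per cell.
a³ = Z·M/(N_A·ρ) = 4 × 56.08 / (6.022 × 10²³ × 3.32) = 1.122 × 10^-22 cm³, so a = 4.823 × 10^-8 cm = 482 pm.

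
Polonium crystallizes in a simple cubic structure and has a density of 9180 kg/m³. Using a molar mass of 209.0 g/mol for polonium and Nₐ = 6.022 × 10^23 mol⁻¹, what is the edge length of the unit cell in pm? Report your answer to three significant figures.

336 pm

With Z = 1 atom per simple cubic cell, a³ = Z·M/(N_A·ρ) = 1 × 209.0 / (6.022 × 10²³ × 9.180 g/cm³) = 3.781 × 10^-23 cm³.
a = (3.781 × 10^-23)^(1/3) = 3.356 × 10^-8 cm = 336 pm.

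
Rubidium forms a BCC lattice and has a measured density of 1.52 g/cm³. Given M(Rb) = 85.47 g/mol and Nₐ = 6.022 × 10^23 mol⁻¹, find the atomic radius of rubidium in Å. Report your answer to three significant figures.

For a BCC cell (Z = 2), a³ = Z·M/(N_A·ρ) = 2 × 85.47 / (6.022 × 10²³ × 1.520) = 1.867 × 10^-22 cm³, so a = 5.716 × 10^-8 cm = 5.716 Å.
Atoms touch along the body diagonal, so √3·a = 4r, so r = 0.4330 × a = 2.48 Å.

2.48 Å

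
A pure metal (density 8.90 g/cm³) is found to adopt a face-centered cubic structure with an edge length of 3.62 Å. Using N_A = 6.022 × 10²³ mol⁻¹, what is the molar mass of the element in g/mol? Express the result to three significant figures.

63.6 g/mol

An FCC cell has Z = 4 atoms; a = 3.620 × 10^-8 cm.
M = ρ·N_A·a³/Z = 8.90 × 6.022 × 10²³ × 4.744 × 10^-23 / 4 = 63.6 g/mol.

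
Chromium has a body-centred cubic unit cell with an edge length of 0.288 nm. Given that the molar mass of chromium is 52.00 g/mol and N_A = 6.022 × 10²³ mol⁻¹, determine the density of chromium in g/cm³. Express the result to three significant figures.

7.23 g/cm³

A BCC unit cell contains Z = 2 atoms.
Cell volume: a³ = (0.288 nm)³ = (2.880 × 10^-8 cm)³ = 2.389 × 10^-23 cm³.
ρ = Z·M/(N_A·a³) = 2 × 52.00 / (6.022 × 10²³ × 2.389 × 10^-23) = 7.230 g/cm³.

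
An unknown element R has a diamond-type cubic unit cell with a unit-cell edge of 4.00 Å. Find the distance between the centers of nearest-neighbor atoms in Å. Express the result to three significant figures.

In a diamond cubic structure, nearest neighbors lie along the body diagonal with √3·a = 8r; the nearest-neighbor distance equals 2r = 0.4330·a.
d = 0.4330 × 4.00 = 1.73 Å.

1.73 Å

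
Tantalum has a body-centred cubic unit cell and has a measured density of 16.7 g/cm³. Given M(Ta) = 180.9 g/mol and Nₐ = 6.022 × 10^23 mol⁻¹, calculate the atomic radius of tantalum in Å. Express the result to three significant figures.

1.43 Å

For a BCC cell (Z = 2), a³ = Z·M/(N_A·ρ) = 2 × 180.9 / (6.022 × 10²³ × 16.70) = 3.598 × 10^-23 cm³, so a = 3.301 × 10^-8 cm = 3.301 Å.
Atoms touch along the body diagonal, so √3·a = 4r, so r = 0.4330 × a = 1.43 Å.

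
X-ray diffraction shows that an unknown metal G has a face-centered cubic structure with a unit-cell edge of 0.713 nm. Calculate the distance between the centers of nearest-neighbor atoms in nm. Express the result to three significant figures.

0.504 nm

In an FCC structure, atoms touch along the face diagonal, so √2·a = 4r; the nearest-neighbor distance equals 2r = 0.7071·a.
d = 0.7071 × 0.713 = 0.504 nm.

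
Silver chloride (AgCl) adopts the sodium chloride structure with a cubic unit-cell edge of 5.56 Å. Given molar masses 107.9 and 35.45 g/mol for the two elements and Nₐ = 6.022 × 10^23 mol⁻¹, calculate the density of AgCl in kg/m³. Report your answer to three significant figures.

5540 kg/m³

The sodium chloride structure contains Z = 4 formula units per cell; M(AgCl) = 107.9 + 35.45 = 143.35 g/mol.
a³ = (5.560 × 10^-8 cm)³ = 1.719 × 10^-22 cm³.
ρ = 4 × 143.35 / (6.022 × 10²³ × 1.719 × 10^-22) = 5.540 g/cm³ = 5540 kg/m³.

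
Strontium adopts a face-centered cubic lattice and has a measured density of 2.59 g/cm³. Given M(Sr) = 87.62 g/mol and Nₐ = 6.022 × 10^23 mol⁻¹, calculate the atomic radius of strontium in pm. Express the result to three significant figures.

For an FCC cell (Z = 4), a³ = Z·M/(N_A·ρ) = 4 × 87.62 / (6.022 × 10²³ × 2.590) = 2.247 × 10^-22 cm³, so a = 6.080 × 10^-8 cm = 608.0 pm.
Atoms touch along the face diagonal, so √2·a = 4r, so r = 0.3536 × a = 215 pm.

215 pm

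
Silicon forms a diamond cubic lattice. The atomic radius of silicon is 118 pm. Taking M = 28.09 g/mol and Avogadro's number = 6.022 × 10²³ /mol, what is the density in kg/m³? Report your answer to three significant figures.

In a diamond cubic lattice, nearest neighbors lie along the body diagonal with √3·a = 8r, giving a = 545.0 pm = 5.450 × 10^-8 cm.
With Z = 8, ρ = Z·M/(N_A·a³) = 8 × 28.09 / (6.022 × 10²³ × 1.619 × 10^-22) = 2.305 g/cm³ = 2300 kg/m³.

2300 kg/m³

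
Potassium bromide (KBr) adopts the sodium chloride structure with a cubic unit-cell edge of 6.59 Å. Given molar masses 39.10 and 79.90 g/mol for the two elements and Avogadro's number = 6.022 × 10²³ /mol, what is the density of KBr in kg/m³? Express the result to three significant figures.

The sodium chloride structure contains Z = 4 formula units per cell; M(KBr) = 39.10 + 79.90 = 119.0 g/mol.
a³ = (6.590 × 10^-8 cm)³ = 2.862 × 10^-22 cm³.
ρ = 4 × 119.0 / (6.022 × 10²³ × 2.862 × 10^-22) = 2.762 g/cm³ = 2760 kg/m³.

2760 kg/m³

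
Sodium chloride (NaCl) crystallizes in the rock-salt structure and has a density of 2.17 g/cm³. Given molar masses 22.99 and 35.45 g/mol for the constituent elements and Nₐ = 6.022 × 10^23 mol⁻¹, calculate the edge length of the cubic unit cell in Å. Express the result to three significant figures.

M(NaCl) = 58.44 g/mol; Z = 4 formula units per cell.
a³ = Z·M/(N_A·ρ) = 4 × 58.44 / (6.022 × 10²³ × 2.17) = 1.789 × 10^-22 cm³, so a = 5.635 × 10^-8 cm = 5.63 Å.

5.63 Å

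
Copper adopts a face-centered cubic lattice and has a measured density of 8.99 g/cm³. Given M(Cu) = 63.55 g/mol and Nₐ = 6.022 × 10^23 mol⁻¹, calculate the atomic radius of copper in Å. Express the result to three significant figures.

For an FCC cell (Z = 4), a³ = Z·M/(N_A·ρ) = 4 × 63.55 / (6.022 × 10²³ × 8.990) = 4.695 × 10^-23 cm³, so a = 3.608 × 10^-8 cm = 3.608 Å.
Atoms touch along the face diagonal, so √2·a = 4r, so r = 0.3536 × a = 1.28 Å.

1.28 Å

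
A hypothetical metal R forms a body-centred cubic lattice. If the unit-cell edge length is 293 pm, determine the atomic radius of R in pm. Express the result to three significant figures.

In a BCC lattice, atoms touch along the body diagonal, so √3·a = 4r.
r = √3·a/4 = 1.7321 × 293 / 4 = 127 pm.

127 pm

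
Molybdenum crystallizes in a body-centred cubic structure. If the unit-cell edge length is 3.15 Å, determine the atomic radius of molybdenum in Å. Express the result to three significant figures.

1.36 Å

In a BCC lattice, atoms touch along the body diagonal, so √3·a = 4r.
r = √3·a/4 = 1.7321 × 3.15 / 4 = 1.36 Å.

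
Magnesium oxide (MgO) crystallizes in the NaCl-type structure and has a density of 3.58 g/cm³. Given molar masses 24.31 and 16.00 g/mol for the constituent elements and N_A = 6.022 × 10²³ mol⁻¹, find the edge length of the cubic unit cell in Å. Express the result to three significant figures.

M(MgO) = 40.31 g/mol; Z = 4 formula units per cell.
a³ = Z·M/(N_A·ρ) = 4 × 40.31 / (6.022 × 10²³ × 3.58) = 7.479 × 10^-23 cm³, so a = 4.213 × 10^-8 cm = 4.21 Å.

4.21 Å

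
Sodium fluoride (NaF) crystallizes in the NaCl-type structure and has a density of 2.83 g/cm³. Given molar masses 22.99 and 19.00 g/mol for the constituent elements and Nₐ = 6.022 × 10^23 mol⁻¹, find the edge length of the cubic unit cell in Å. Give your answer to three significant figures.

M(NaF) = 41.99 g/mol; Z = 4 formula units per cell.
a³ = Z·M/(N_A·ρ) = 4 × 41.99 / (6.022 × 10²³ × 2.83) = 9.856 × 10^-23 cm³, so a = 4.619 × 10^-8 cm = 4.62 Å.

4.62 Å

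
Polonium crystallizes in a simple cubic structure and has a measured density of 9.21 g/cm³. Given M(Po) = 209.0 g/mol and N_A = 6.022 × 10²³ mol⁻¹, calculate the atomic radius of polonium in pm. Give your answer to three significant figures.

For a simple cubic cell (Z = 1), a³ = Z·M/(N_A·ρ) = 1 × 209.0 / (6.022 × 10²³ × 9.210) = 3.768 × 10^-23 cm³, so a = 3.353 × 10^-8 cm = 335.3 pm.
Atoms touch along the cell edge, so a = 2r, so r = 0.5000 × a = 168 pm.

168 pm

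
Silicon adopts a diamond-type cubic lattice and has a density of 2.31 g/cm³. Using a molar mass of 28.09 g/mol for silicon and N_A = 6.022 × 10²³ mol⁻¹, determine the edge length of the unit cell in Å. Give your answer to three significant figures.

With Z = 8 atoms per diamond cubic cell, a³ = Z·M/(N_A·ρ) = 8 × 28.09 / (6.022 × 10²³ × 2.310 g/cm³) = 1.615 × 10^-22 cm³.
a = (1.615 × 10^-22)^(1/3) = 5.446 × 10^-8 cm = 5.45 Å.

5.45 Å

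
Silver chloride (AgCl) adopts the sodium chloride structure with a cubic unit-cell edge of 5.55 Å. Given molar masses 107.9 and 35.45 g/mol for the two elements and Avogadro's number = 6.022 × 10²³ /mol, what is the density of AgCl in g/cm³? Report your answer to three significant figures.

5.57 g/cm³

The sodium chloride structure contains Z = 4 formula units per cell; M(AgCl) = 107.9 + 35.45 = 143.35 g/mol.
a³ = (5.550 × 10^-8 cm)³ = 1.710 × 10^-22 cm³.
ρ = 4 × 143.35 / (6.022 × 10²³ × 1.710 × 10^-22) = 5.570 g/cm³.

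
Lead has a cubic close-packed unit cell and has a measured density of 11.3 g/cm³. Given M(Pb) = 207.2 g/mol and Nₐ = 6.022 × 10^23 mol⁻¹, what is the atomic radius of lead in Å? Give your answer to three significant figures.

1.75 Å

For an FCC cell (Z = 4), a³ = Z·M/(N_A·ρ) = 4 × 207.2 / (6.022 × 10²³ × 11.30) = 1.218 × 10^-22 cm³, so a = 4.957 × 10^-8 cm = 4.957 Å.
Atoms touch along the face diagonal, so √2·a = 4r, so r = 0.3536 × a = 1.75 Å.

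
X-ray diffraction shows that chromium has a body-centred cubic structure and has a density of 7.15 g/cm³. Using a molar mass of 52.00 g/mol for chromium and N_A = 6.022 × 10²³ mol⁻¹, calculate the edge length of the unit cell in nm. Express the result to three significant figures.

0.289 nm

With Z = 2 atoms per BCC cell, a³ = Z·M/(N_A·ρ) = 2 × 52.00 / (6.022 × 10²³ × 7.150 g/cm³) = 2.415 × 10^-23 cm³.
a = (2.415 × 10^-23)^(1/3) = 2.891 × 10^-8 cm = 0.289 nm.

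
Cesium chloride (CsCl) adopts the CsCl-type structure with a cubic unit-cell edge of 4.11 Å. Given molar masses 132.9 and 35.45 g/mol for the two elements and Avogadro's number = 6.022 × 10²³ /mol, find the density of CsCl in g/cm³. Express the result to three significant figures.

The CsCl-type structure contains Z = 1 formula unit per cell; M(CsCl) = 132.9 + 35.45 = 168.35 g/mol.
a³ = (4.110 × 10^-8 cm)³ = 6.943 × 10^-23 cm³.
ρ = 1 × 168.35 / (6.022 × 10²³ × 6.943 × 10^-23) = 4.027 g/cm³.

4.03 g/cm³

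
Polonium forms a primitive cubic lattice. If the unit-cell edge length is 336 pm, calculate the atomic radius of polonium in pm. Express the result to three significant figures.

In a simple cubic lattice, atoms touch along the cell edge, so a = 2r.
r = a/2 = 336/2 = 168 pm.

168 pm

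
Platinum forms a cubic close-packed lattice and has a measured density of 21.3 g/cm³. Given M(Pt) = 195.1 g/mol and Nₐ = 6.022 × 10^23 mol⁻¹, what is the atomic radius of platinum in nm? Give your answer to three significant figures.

For an FCC cell (Z = 4), a³ = Z·M/(N_A·ρ) = 4 × 195.1 / (6.022 × 10²³ × 21.30) = 6.084 × 10^-23 cm³, so a = 3.933 × 10^-8 cm = 0.3933 nm.
Atoms touch along the face diagonal, so √2·a = 4r, so r = 0.3536 × a = 0.139 nm.

0.139 nm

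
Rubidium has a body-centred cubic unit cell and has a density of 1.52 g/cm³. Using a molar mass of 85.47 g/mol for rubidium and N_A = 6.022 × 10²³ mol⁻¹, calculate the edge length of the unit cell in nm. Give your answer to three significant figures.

0.572 nm

With Z = 2 atoms per BCC cell, a³ = Z·M/(N_A·ρ) = 2 × 85.47 / (6.022 × 10²³ × 1.520 g/cm³) = 1.867 × 10^-22 cm³.
a = (1.867 × 10^-22)^(1/3) = 5.716 × 10^-8 cm = 0.572 nm.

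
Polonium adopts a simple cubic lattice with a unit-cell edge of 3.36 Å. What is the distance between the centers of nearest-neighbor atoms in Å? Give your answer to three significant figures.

In a simple cubic structure, atoms touch along the cell edge, so a = 2r; the nearest-neighbor distance equals 2r = 1.000·a.
d = 1.000 × 3.36 = 3.36 Å.

3.36 Å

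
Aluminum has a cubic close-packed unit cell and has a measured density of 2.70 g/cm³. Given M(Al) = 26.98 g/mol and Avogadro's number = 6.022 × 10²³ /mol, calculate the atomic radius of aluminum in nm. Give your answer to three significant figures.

For an FCC cell (Z = 4), a³ = Z·M/(N_A·ρ) = 4 × 26.98 / (6.022 × 10²³ × 2.700) = 6.637 × 10^-23 cm³, so a = 4.049 × 10^-8 cm = 0.4049 nm.
Atoms touch along the face diagonal, so √2·a = 4r, so r = 0.3536 × a = 0.143 nm.

0.143 nm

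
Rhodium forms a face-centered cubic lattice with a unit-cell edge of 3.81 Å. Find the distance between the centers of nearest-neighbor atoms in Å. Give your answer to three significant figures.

In an FCC structure, atoms touch along the face diagonal, so √2·a = 4r; the nearest-neighbor distance equals 2r = 0.7071·a.
d = 0.7071 × 3.81 = 2.69 Å.

2.69 Å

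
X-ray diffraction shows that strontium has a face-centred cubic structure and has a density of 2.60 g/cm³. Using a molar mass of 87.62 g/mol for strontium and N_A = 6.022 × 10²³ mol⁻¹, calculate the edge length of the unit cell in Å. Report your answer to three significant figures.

With Z = 4 atoms per FCC cell, a³ = Z·M/(N_A·ρ) = 4 × 87.62 / (6.022 × 10²³ × 2.600 g/cm³) = 2.238 × 10^-22 cm³.
a = (2.238 × 10^-22)^(1/3) = 6.072 × 10^-8 cm = 6.07 Å.

6.07 Å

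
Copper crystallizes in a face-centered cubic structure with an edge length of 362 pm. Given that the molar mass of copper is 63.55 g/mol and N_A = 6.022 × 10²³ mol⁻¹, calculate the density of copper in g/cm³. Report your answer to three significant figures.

8.90 g/cm³

An FCC unit cell contains Z = 4 atoms.
Cell volume: a³ = (362 pm)³ = (3.620 × 10^-8 cm)³ = 4.744 × 10^-23 cm³.
ρ = Z·M/(N_A·a³) = 4 × 63.55 / (6.022 × 10²³ × 4.744 × 10^-23) = 8.898 g/cm³.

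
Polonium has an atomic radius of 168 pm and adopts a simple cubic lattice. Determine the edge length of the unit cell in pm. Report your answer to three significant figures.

336 pm

In a simple cubic lattice, atoms touch along the cell edge, so a = 2r.
a = 2r = 2 × 168 = 336 pm.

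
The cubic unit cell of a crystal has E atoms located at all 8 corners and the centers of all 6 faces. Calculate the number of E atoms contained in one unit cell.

4

Corner atoms are shared by 8 cells (1/8 each), face atoms by 2 (1/2 each).
Net atoms = 8 × 1/8 + 6 × 1/2 = 1 + 3 = 4.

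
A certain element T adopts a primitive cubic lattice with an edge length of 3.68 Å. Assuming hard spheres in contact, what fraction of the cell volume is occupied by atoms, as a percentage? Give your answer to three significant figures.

52.4%

In a simple cubic lattice atoms touch along the cell edge, so a = 2r, so r = 0.5000a = 1.840 Å.
Packing fraction = Z·(4/3)πr³ / a³ = 1 × (4/3)π × (1.840)³ / (3.68)³ = 0.5236 = 52.4%.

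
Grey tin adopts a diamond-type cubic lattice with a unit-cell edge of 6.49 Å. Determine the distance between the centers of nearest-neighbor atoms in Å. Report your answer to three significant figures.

In a diamond cubic structure, nearest neighbors lie along the body diagonal with √3·a = 8r; the nearest-neighbor distance equals 2r = 0.4330·a.
d = 0.4330 × 6.49 = 2.81 Å.

2.81 Å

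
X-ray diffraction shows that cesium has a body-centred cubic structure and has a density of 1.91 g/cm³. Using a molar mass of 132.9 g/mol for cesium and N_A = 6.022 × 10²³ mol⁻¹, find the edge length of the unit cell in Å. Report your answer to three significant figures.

6.14 Å

With Z = 2 atoms per BCC cell, a³ = Z·M/(N_A·ρ) = 2 × 132.9 / (6.022 × 10²³ × 1.910 g/cm³) = 2.311 × 10^-22 cm³.
a = (2.311 × 10^-22)^(1/3) = 6.137 × 10^-8 cm = 6.14 Å.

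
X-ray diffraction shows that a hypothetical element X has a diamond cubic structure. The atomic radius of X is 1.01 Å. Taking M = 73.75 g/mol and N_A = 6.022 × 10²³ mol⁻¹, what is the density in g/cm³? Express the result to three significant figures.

9.65 g/cm³

In a diamond cubic lattice, nearest neighbors lie along the body diagonal with √3·a = 8r, giving a = 4.665 Å = 4.665 × 10^-8 cm.
With Z = 8, ρ = Z·M/(N_A·a³) = 8 × 73.75 / (6.022 × 10²³ × 1.015 × 10^-22) = 9.651 g/cm³.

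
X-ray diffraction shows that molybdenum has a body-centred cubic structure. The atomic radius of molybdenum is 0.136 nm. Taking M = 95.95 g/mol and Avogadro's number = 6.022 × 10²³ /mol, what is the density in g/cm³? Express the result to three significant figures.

In a BCC lattice, atoms touch along the body diagonal, so √3·a = 4r, giving a = 0.3141 nm = 3.141 × 10^-8 cm.
With Z = 2, ρ = Z·M/(N_A·a³) = 2 × 95.95 / (6.022 × 10²³ × 3.098 × 10^-23) = 10.29 g/cm³.

10.3 g/cm³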